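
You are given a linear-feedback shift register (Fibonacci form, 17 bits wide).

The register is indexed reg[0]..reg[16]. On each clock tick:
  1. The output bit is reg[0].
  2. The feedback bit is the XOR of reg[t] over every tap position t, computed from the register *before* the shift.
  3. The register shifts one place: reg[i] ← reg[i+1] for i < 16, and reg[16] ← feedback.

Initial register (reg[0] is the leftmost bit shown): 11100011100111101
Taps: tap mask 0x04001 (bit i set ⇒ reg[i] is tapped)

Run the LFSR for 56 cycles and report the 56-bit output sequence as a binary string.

11100011100111101010010101100011001101000011011101110100

k : reg_k → out_k, fb_k
0: 11100011100111101 → 1, fb=0
1: 11000111001111010 → 1, fb=1
2: 10001110011110101 → 1, fb=0
3: 00011100111101010 → 0, fb=0
4: 00111001111010100 → 0, fb=1
5: 01110011110101001 → 0, fb=0
6: 11100111101010010 → 1, fb=1
7: 11001111010100101 → 1, fb=0
8: 10011110101001010 → 1, fb=1
9: 00111101010010101 → 0, fb=1
10: 01111010100101011 → 0, fb=0
11: 11110101001010110 → 1, fb=0
12: 11101010010101100 → 1, fb=0
13: 11010100101011000 → 1, fb=1
14: 10101001010110001 → 1, fb=1
15: 01010010101100011 → 0, fb=0
16: 10100101011000110 → 1, fb=0
17: 01001010110001100 → 0, fb=1
18: 10010101100011001 → 1, fb=1
19: 00101011000110011 → 0, fb=0
20: 01010110001100110 → 0, fb=1
21: 10101100011001101 → 1, fb=0
22: 01011000110011010 → 0, fb=0
23: 10110001100110100 → 1, fb=0
24: 01100011001101000 → 0, fb=0
25: 11000110011010000 → 1, fb=1
26: 10001100110100001 → 1, fb=1
27: 00011001101000011 → 0, fb=0
28: 00110011010000110 → 0, fb=1
29: 01100110100001101 → 0, fb=1
30: 11001101000011011 → 1, fb=1
31: 10011010000110111 → 1, fb=0
32: 00110100001101110 → 0, fb=1
33: 01101000011011101 → 0, fb=1
34: 11010000110111011 → 1, fb=1
35: 10100001101110111 → 1, fb=0
36: 01000011011101110 → 0, fb=1
37: 10000110111011101 → 1, fb=0
38: 00001101110111010 → 0, fb=0
39: 00011011101110100 → 0, fb=1
40: 00110111011101001 → 0, fb=0
41: 01101110111010010 → 0, fb=0
42: 11011101110100100 → 1, fb=0
43: 10111011101001000 → 1, fb=1
44: 01110111010010001 → 0, fb=0
45: 11101110100100010 → 1, fb=1
46: 11011101001000101 → 1, fb=0
47: 10111010010001010 → 1, fb=1
48: 01110100100010101 → 0, fb=1
49: 11101001000101011 → 1, fb=1
50: 11010010001010111 → 1, fb=0
51: 10100100010101110 → 1, fb=0
52: 01001000101011100 → 0, fb=1
53: 10010001010111001 → 1, fb=1
54: 00100010101110011 → 0, fb=0
55: 01000101011100110 → 0, fb=1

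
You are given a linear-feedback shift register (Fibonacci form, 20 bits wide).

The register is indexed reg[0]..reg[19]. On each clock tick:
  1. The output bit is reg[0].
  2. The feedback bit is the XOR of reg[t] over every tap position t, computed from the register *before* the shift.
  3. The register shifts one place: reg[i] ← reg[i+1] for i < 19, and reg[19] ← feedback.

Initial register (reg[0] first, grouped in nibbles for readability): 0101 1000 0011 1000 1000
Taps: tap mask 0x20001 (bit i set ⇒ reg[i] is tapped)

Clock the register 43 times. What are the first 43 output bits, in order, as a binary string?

tick  register→output (feedback)
  0  01011000001110001000→0 (0)
  1  10110000011100010000→1 (1)
  2  01100000111000100001→0 (0)
  3  11000001110001000010→1 (1)
  4  10000011100010000101→1 (0)
  5  00000111000100001010→0 (0)
  6  00001110001000010100→0 (1)
  7  00011100010000101001→0 (0)
  8  00111000100001010010→0 (0)
  9  01110001000010100100→0 (1)
 10  11100010000101001001→1 (1)
 11  11000100001010010011→1 (1)
 12  10001000010100100111→1 (0)
 13  00010000101001001110→0 (1)
 14  00100001010010011101→0 (1)
 15  01000010100100111011→0 (0)
 16  10000101001001110110→1 (0)
 17  00001010010011101100→0 (1)
 18  00010100100111011001→0 (0)
 19  00101001001110110010→0 (0)
 20  01010010011101100100→0 (1)
 21  10100100111011001001→1 (1)
 22  01001001110110010011→0 (0)
 23  10010011101100100110→1 (0)
 24  00100111011001001100→0 (1)
 25  01001110110010011001→0 (0)
 26  10011101100100110010→1 (1)
 27  00111011001001100101→0 (1)
 28  01110110010011001011→0 (0)
 29  11101100100110010110→1 (0)
 30  11011001001100101100→1 (0)
 31  10110010011001011000→1 (1)
 32  01100100110010110001→0 (0)
 33  11001001100101100010→1 (1)
 34  10010011001011000101→1 (0)
 35  00100110010110001010→0 (0)
 36  01001100101100010100→0 (1)
 37  10011001011000101001→1 (1)
 38  00110010110001010011→0 (0)
 39  01100101100010100110→0 (1)
 40  11001011000101001101→1 (0)
 41  10010110001010011010→1 (1)
 42  00101100010100110101→0 (1)

0101100000111000100001010010011101100100110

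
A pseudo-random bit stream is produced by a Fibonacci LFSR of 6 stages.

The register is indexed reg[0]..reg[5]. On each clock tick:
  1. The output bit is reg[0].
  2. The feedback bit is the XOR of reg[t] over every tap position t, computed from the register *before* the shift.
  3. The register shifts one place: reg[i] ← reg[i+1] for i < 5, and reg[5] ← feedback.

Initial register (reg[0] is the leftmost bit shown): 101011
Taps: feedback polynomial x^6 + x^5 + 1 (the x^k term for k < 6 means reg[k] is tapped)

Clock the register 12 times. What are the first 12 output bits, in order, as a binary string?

101011001101

tick  register→output (feedback)
  0  101011→1 (0)
  1  010110→0 (0)
  2  101100→1 (1)
  3  011001→0 (1)
  4  110011→1 (0)
  5  100110→1 (1)
  6  001101→0 (1)
  7  011011→0 (1)
  8  110111→1 (0)
  9  101110→1 (1)
 10  011101→0 (1)
 11  111011→1 (0)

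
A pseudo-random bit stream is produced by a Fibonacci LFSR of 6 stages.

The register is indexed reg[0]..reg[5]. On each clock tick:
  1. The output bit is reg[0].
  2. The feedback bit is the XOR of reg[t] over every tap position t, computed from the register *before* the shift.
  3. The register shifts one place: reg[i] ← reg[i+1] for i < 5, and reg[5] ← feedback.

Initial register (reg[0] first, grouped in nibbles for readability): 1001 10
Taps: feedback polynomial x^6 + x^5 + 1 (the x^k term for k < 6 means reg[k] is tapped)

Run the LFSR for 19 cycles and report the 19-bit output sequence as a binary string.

k : reg_k → out_k, fb_k
0: 100110 → 1, fb=1
1: 001101 → 0, fb=1
2: 011011 → 0, fb=1
3: 110111 → 1, fb=0
4: 101110 → 1, fb=1
5: 011101 → 0, fb=1
6: 111011 → 1, fb=0
7: 110110 → 1, fb=1
8: 101101 → 1, fb=0
9: 011010 → 0, fb=0
10: 110100 → 1, fb=1
11: 101001 → 1, fb=0
12: 010010 → 0, fb=0
13: 100100 → 1, fb=1
14: 001001 → 0, fb=1
15: 010011 → 0, fb=1
16: 100111 → 1, fb=0
17: 001110 → 0, fb=0
18: 011100 → 0, fb=0

1001101110110100100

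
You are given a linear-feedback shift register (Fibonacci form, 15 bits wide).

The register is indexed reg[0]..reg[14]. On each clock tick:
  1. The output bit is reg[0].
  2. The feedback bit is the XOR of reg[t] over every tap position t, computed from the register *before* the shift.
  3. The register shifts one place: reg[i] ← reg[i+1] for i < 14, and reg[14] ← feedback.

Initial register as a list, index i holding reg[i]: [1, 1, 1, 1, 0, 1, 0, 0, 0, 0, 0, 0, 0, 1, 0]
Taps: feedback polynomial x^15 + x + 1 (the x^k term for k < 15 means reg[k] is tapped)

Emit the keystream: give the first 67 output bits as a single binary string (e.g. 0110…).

step | reg (before) | out | fb
   0 | 111101000000010 | 1 | 0
   1 | 111010000000100 | 1 | 0
   2 | 110100000001000 | 1 | 0
   3 | 101000000010000 | 1 | 1
   4 | 010000000100001 | 0 | 1
   5 | 100000001000011 | 1 | 1
   6 | 000000010000111 | 0 | 0
   7 | 000000100001110 | 0 | 0
   8 | 000001000011100 | 0 | 0
   9 | 000010000111000 | 0 | 0
  10 | 000100001110000 | 0 | 0
  11 | 001000011100000 | 0 | 0
  12 | 010000111000000 | 0 | 1
  13 | 100001110000001 | 1 | 1
  14 | 000011100000011 | 0 | 0
  15 | 000111000000110 | 0 | 0
  16 | 001110000001100 | 0 | 0
  17 | 011100000011000 | 0 | 1
  18 | 111000000110001 | 1 | 0
  19 | 110000001100010 | 1 | 0
  20 | 100000011000100 | 1 | 1
  21 | 000000110001001 | 0 | 0
  22 | 000001100010010 | 0 | 0
  23 | 000011000100100 | 0 | 0
  24 | 000110001001000 | 0 | 0
  25 | 001100010010000 | 0 | 0
  26 | 011000100100000 | 0 | 1
  27 | 110001001000001 | 1 | 0
  28 | 100010010000010 | 1 | 1
  29 | 000100100000101 | 0 | 0
  30 | 001001000001010 | 0 | 0
  31 | 010010000010100 | 0 | 1
  32 | 100100000101001 | 1 | 1
  33 | 001000001010011 | 0 | 0
  34 | 010000010100110 | 0 | 1
  35 | 100000101001101 | 1 | 1
  36 | 000001010011011 | 0 | 0
  37 | 000010100110110 | 0 | 0
  38 | 000101001101100 | 0 | 0
  39 | 001010011011000 | 0 | 0
  40 | 010100110110000 | 0 | 1
  41 | 101001101100001 | 1 | 1
  42 | 010011011000011 | 0 | 1
  43 | 100110110000111 | 1 | 1
  44 | 001101100001111 | 0 | 0
  45 | 011011000011110 | 0 | 1
  46 | 110110000111101 | 1 | 0
  47 | 101100001111010 | 1 | 1
  48 | 011000011110101 | 0 | 1
  49 | 110000111101011 | 1 | 0
  50 | 100001111010110 | 1 | 1
  51 | 000011110101101 | 0 | 0
  52 | 000111101011010 | 0 | 0
  53 | 001111010110100 | 0 | 0
  54 | 011110101101000 | 0 | 1
  55 | 111101011010001 | 1 | 0
  56 | 111010110100010 | 1 | 0
  57 | 110101101000100 | 1 | 0
  58 | 101011010001000 | 1 | 1
  59 | 010110100010001 | 0 | 1
  60 | 101101000100011 | 1 | 1
  61 | 011010001000111 | 0 | 1
  62 | 110100010001111 | 1 | 0
  63 | 101000100011110 | 1 | 1
  64 | 010001000111101 | 0 | 1
  65 | 100010001111011 | 1 | 1
  66 | 000100011110111 | 0 | 0

1111010000000100001110000001100010010000010100110110000111101011010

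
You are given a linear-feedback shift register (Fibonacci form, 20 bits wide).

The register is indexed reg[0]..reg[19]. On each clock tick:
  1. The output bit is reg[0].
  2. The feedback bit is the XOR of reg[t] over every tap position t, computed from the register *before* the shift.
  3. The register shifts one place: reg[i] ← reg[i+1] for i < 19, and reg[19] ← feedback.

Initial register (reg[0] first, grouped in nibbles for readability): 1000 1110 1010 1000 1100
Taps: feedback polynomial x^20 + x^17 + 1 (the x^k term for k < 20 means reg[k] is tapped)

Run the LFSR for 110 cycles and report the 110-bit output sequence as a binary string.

10001110101010001100000011110100000011011011100001001001111001110110100110101011000101000001100110000001011011

k : reg_k → out_k, fb_k
0: 10001110101010001100 → 1, fb=0
1: 00011101010100011000 → 0, fb=0
2: 00111010101000110000 → 0, fb=0
3: 01110101010001100000 → 0, fb=0
4: 11101010100011000000 → 1, fb=1
5: 11010101000110000001 → 1, fb=1
6: 10101010001100000011 → 1, fb=1
7: 01010100011000000111 → 0, fb=1
8: 10101000110000001111 → 1, fb=0
9: 01010001100000011110 → 0, fb=1
10: 10100011000000111101 → 1, fb=0
11: 01000110000001111010 → 0, fb=0
12: 10001100000011110100 → 1, fb=0
13: 00011000000111101000 → 0, fb=0
14: 00110000001111010000 → 0, fb=0
15: 01100000011110100000 → 0, fb=0
16: 11000000111101000000 → 1, fb=1
17: 10000001111010000001 → 1, fb=1
18: 00000011110100000011 → 0, fb=0
19: 00000111101000000110 → 0, fb=1
20: 00001111010000001101 → 0, fb=1
21: 00011110100000011011 → 0, fb=0
22: 00111101000000110110 → 0, fb=1
23: 01111010000001101101 → 0, fb=1
24: 11110100000011011011 → 1, fb=1
25: 11101000000110110111 → 1, fb=0
26: 11010000001101101110 → 1, fb=0
27: 10100000011011011100 → 1, fb=0
28: 01000000110110111000 → 0, fb=0
29: 10000001101101110000 → 1, fb=1
30: 00000011011011100001 → 0, fb=0
31: 00000110110111000010 → 0, fb=0
32: 00001101101110000100 → 0, fb=1
33: 00011011011100001001 → 0, fb=0
34: 00110110111000010010 → 0, fb=0
35: 01101101110000100100 → 0, fb=1
36: 11011011100001001001 → 1, fb=1
37: 10110111000010010011 → 1, fb=1
38: 01101110000100100111 → 0, fb=1
39: 11011100001001001111 → 1, fb=0
40: 10111000010010011110 → 1, fb=0
41: 01110000100100111100 → 0, fb=1
42: 11100001001001111001 → 1, fb=1
43: 11000010010011110011 → 1, fb=1
44: 10000100100111100111 → 1, fb=0
45: 00001001001111001110 → 0, fb=1
46: 00010010011110011101 → 0, fb=1
47: 00100100111100111011 → 0, fb=0
48: 01001001111001110110 → 0, fb=1
49: 10010011110011101101 → 1, fb=0
50: 00100111100111011010 → 0, fb=0
51: 01001111001110110100 → 0, fb=1
52: 10011110011101101001 → 1, fb=1
53: 00111100111011010011 → 0, fb=0
54: 01111001110110100110 → 0, fb=1
55: 11110011101101001101 → 1, fb=0
56: 11100111011010011010 → 1, fb=1
57: 11001110110100110101 → 1, fb=0
58: 10011101101001101010 → 1, fb=1
59: 00111011010011010101 → 0, fb=1
60: 01110110100110101011 → 0, fb=0
61: 11101101001101010110 → 1, fb=0
62: 11011010011010101100 → 1, fb=0
63: 10110100110101011000 → 1, fb=1
64: 01101001101010110001 → 0, fb=0
65: 11010011010101100010 → 1, fb=1
66: 10100110101011000101 → 1, fb=0
67: 01001101010110001010 → 0, fb=0
68: 10011010101100010100 → 1, fb=0
69: 00110101011000101000 → 0, fb=0
70: 01101010110001010000 → 0, fb=0
71: 11010101100010100000 → 1, fb=1
72: 10101011000101000001 → 1, fb=1
73: 01010110001010000011 → 0, fb=0
74: 10101100010100000110 → 1, fb=0
75: 01011000101000001100 → 0, fb=1
76: 10110001010000011001 → 1, fb=1
77: 01100010100000110011 → 0, fb=0
78: 11000101000001100110 → 1, fb=0
79: 10001010000011001100 → 1, fb=0
80: 00010100000110011000 → 0, fb=0
81: 00101000001100110000 → 0, fb=0
82: 01010000011001100000 → 0, fb=0
83: 10100000110011000000 → 1, fb=1
84: 01000001100110000001 → 0, fb=0
85: 10000011001100000010 → 1, fb=1
86: 00000110011000000101 → 0, fb=1
87: 00001100110000001011 → 0, fb=0
88: 00011001100000010110 → 0, fb=1
89: 00110011000000101101 → 0, fb=1
90: 01100110000001011011 → 0, fb=0
91: 11001100000010110110 → 1, fb=0
92: 10011000000101101100 → 1, fb=0
93: 00110000001011011000 → 0, fb=0
94: 01100000010110110000 → 0, fb=0
95: 11000000101101100000 → 1, fb=1
96: 10000001011011000001 → 1, fb=1
97: 00000010110110000011 → 0, fb=0
98: 00000101101100000110 → 0, fb=1
99: 00001011011000001101 → 0, fb=1
100: 00010110110000011011 → 0, fb=0
101: 00101101100000110110 → 0, fb=1
102: 01011011000001101101 → 0, fb=1
103: 10110110000011011011 → 1, fb=1
104: 01101100000110110111 → 0, fb=1
105: 11011000001101101111 → 1, fb=0
106: 10110000011011011110 → 1, fb=0
107: 01100000110110111100 → 0, fb=1
108: 11000001101101111001 → 1, fb=1
109: 10000011011011110011 → 1, fb=1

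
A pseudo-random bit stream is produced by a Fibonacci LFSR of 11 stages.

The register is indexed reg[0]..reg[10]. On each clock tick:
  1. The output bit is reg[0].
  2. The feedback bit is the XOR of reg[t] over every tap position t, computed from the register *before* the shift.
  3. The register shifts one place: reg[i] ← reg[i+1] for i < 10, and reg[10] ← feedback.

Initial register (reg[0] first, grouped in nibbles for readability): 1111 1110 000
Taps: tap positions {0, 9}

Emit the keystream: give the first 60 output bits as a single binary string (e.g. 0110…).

step | reg (before) | out | fb
   0 | 11111110000 | 1 | 1
   1 | 11111100001 | 1 | 1
   2 | 11111000011 | 1 | 0
   3 | 11110000110 | 1 | 0
   4 | 11100001100 | 1 | 1
   5 | 11000011001 | 1 | 1
   6 | 10000110011 | 1 | 0
   7 | 00001100110 | 0 | 1
   8 | 00011001101 | 0 | 0
   9 | 00110011010 | 0 | 1
  10 | 01100110101 | 0 | 0
  11 | 11001101010 | 1 | 0
  12 | 10011010100 | 1 | 1
  13 | 00110101001 | 0 | 0
  14 | 01101010010 | 0 | 1
  15 | 11010100101 | 1 | 1
  16 | 10101001011 | 1 | 0
  17 | 01010010110 | 0 | 1
  18 | 10100101101 | 1 | 1
  19 | 01001011011 | 0 | 1
  20 | 10010110111 | 1 | 0
  21 | 00101101110 | 0 | 1
  22 | 01011011101 | 0 | 0
  23 | 10110111010 | 1 | 0
  24 | 01101110100 | 0 | 0
  25 | 11011101000 | 1 | 1
  26 | 10111010001 | 1 | 1
  27 | 01110100011 | 0 | 1
  28 | 11101000111 | 1 | 0
  29 | 11010001110 | 1 | 0
  30 | 10100011100 | 1 | 1
  31 | 01000111001 | 0 | 0
  32 | 10001110010 | 1 | 0
  33 | 00011100100 | 0 | 0
  34 | 00111001000 | 0 | 0
  35 | 01110010000 | 0 | 0
  36 | 11100100000 | 1 | 1
  37 | 11001000001 | 1 | 1
  38 | 10010000011 | 1 | 0
  39 | 00100000110 | 0 | 1
  40 | 01000001101 | 0 | 0
  41 | 10000011010 | 1 | 0
  42 | 00000110100 | 0 | 0
  43 | 00001101000 | 0 | 0
  44 | 00011010000 | 0 | 0
  45 | 00110100000 | 0 | 0
  46 | 01101000000 | 0 | 0
  47 | 11010000000 | 1 | 1
  48 | 10100000001 | 1 | 1
  49 | 01000000011 | 0 | 1
  50 | 10000000111 | 1 | 0
  51 | 00000001110 | 0 | 1
  52 | 00000011101 | 0 | 0
  53 | 00000111010 | 0 | 1
  54 | 00001110101 | 0 | 0
  55 | 00011101010 | 0 | 1
  56 | 00111010101 | 0 | 0
  57 | 01110101010 | 0 | 1
  58 | 11101010101 | 1 | 1
  59 | 11010101011 | 1 | 0

111111100001100110101001011011101000111001000001101000000011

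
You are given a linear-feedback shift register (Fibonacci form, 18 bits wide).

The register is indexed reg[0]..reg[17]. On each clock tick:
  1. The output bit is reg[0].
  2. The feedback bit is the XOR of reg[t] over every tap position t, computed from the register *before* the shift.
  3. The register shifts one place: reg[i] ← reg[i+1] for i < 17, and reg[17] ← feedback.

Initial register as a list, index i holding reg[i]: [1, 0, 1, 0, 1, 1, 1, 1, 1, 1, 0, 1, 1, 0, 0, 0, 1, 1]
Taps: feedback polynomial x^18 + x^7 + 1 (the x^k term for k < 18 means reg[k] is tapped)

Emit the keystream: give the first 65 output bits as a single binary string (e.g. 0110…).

10101111110110001101000011101100001010011011111000111101101010000

k : reg_k → out_k, fb_k
0: 101011111101100011 → 1, fb=0
1: 010111111011000110 → 0, fb=1
2: 101111110110001101 → 1, fb=0
3: 011111101100011010 → 0, fb=0
4: 111111011000110100 → 1, fb=0
5: 111110110001101000 → 1, fb=0
6: 111101100011010000 → 1, fb=1
7: 111011000110100001 → 1, fb=1
8: 110110001101000011 → 1, fb=1
9: 101100011010000111 → 1, fb=0
10: 011000110100001110 → 0, fb=1
11: 110001101000011101 → 1, fb=1
12: 100011010000111011 → 1, fb=0
13: 000110100001110110 → 0, fb=0
14: 001101000011101100 → 0, fb=0
15: 011010000111011000 → 0, fb=0
16: 110100001110110000 → 1, fb=1
17: 101000011101100001 → 1, fb=0
18: 010000111011000010 → 0, fb=1
19: 100001110110000101 → 1, fb=0
20: 000011101100001010 → 0, fb=0
21: 000111011000010100 → 0, fb=1
22: 001110110000101001 → 0, fb=1
23: 011101100001010011 → 0, fb=0
24: 111011000010100110 → 1, fb=1
25: 110110000101001101 → 1, fb=1
26: 101100001010011011 → 1, fb=1
27: 011000010100110111 → 0, fb=1
28: 110000101001101111 → 1, fb=1
29: 100001010011011111 → 1, fb=0
30: 000010100110111110 → 0, fb=0
31: 000101001101111100 → 0, fb=0
32: 001010011011111000 → 0, fb=1
33: 010100110111110001 → 0, fb=1
34: 101001101111100011 → 1, fb=1
35: 010011011111000111 → 0, fb=1
36: 100110111110001111 → 1, fb=0
37: 001101111100011110 → 0, fb=1
38: 011011111000111101 → 0, fb=1
39: 110111110001111011 → 1, fb=0
40: 101111100011110110 → 1, fb=1
41: 011111000111101101 → 0, fb=0
42: 111110001111011010 → 1, fb=1
43: 111100011110110101 → 1, fb=0
44: 111000111101101010 → 1, fb=0
45: 110001111011010100 → 1, fb=0
46: 100011110110101000 → 1, fb=0
47: 000111101101010000 → 0, fb=0
48: 001111011010100000 → 0, fb=1
49: 011110110101000001 → 0, fb=1
50: 111101101010000011 → 1, fb=1
51: 111011010100000111 → 1, fb=0
52: 110110101000001110 → 1, fb=1
53: 101101010000011101 → 1, fb=0
54: 011010100000111010 → 0, fb=0
55: 110101000001110100 → 1, fb=1
56: 101010000011101001 → 1, fb=1
57: 010100000111010011 → 0, fb=0
58: 101000001110100110 → 1, fb=1
59: 010000011101001101 → 0, fb=1
60: 100000111010011011 → 1, fb=0
61: 000001110100110110 → 0, fb=1
62: 000011101001101101 → 0, fb=0
63: 000111010011011010 → 0, fb=1
64: 001110100110110101 → 0, fb=0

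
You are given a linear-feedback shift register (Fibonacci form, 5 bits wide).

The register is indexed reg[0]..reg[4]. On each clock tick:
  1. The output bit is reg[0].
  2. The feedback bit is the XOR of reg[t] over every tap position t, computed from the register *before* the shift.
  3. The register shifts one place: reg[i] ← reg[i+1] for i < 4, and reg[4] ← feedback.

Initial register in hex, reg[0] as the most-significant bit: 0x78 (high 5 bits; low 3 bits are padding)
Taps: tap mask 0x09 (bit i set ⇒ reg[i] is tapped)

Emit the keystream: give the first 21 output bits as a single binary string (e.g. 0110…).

tick  register→output (feedback)
  0  01111→0 (1)
  1  11111→1 (0)
  2  11110→1 (0)
  3  11100→1 (1)
  4  11001→1 (1)
  5  10011→1 (0)
  6  00110→0 (1)
  7  01101→0 (0)
  8  11010→1 (0)
  9  10100→1 (1)
 10  01001→0 (0)
 11  10010→1 (0)
 12  00100→0 (0)
 13  01000→0 (0)
 14  10000→1 (1)
 15  00001→0 (0)
 16  00010→0 (1)
 17  00101→0 (0)
 18  01010→0 (1)
 19  10101→1 (1)
 20  01011→0 (1)

011111001101001000010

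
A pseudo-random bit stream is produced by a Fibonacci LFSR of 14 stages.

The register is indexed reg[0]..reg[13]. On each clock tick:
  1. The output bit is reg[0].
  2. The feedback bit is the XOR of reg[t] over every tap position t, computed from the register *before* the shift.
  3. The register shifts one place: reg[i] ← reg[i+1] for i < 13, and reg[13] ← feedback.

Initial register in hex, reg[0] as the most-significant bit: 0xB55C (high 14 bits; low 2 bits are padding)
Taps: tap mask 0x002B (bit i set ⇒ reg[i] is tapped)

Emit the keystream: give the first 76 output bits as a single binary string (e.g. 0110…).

1011010101011111011110111101010010100001001100110011001010101010010111111001

tick  register→output (feedback)
  0  10110101010111→1 (1)
  1  01101010101111→0 (1)
  2  11010101011111→1 (0)
  3  10101010111110→1 (1)
  4  01010101111101→0 (1)
  5  10101011111011→1 (1)
  6  01010111110111→0 (1)
  7  10101111101111→1 (0)
  8  01011111011110→0 (1)
  9  10111110111101→1 (1)
 10  01111101111011→0 (1)
 11  11111011110111→1 (1)
 12  11110111101111→1 (0)
 13  11101111011110→1 (1)
 14  11011110111101→1 (0)
 15  10111101111010→1 (1)
 16  01111011110101→0 (0)
 17  11110111101010→1 (0)
 18  11101111010100→1 (1)
 19  11011110101001→1 (0)
 20  10111101010010→1 (1)
 21  01111010100101→0 (0)
 22  11110101001010→1 (0)
 23  11101010010100→1 (0)
 24  11010100101000→1 (0)
 25  10101001010000→1 (1)
 26  01010010100001→0 (0)
 27  10100101000010→1 (0)
 28  01001010000100→0 (1)
 29  10010100001001→1 (1)
 30  00101000010011→0 (0)
 31  01010000100110→0 (0)
 32  10100001001100→1 (1)
 33  01000010011001→0 (1)
 34  10000100110011→1 (0)
 35  00001001100110→0 (0)
 36  00010011001100→0 (1)
 37  00100110011001→0 (1)
 38  01001100110011→0 (0)
 39  10011001100110→1 (0)
 40  00110011001100→0 (1)
 41  01100110011001→0 (0)
 42  11001100110010→1 (1)
 43  10011001100101→1 (0)
 44  00110011001010→0 (1)
 45  01100110010101→0 (0)
 46  11001100101010→1 (1)
 47  10011001010101→1 (0)
 48  00110010101010→0 (1)
 49  01100101010101→0 (0)
 50  11001010101010→1 (0)
 51  10010101010100→1 (1)
 52  00101010101001→0 (0)
 53  01010101010010→0 (1)
 54  10101010100101→1 (1)
 55  01010101001011→0 (1)
 56  10101010010111→1 (1)
 57  01010100101111→0 (1)
 58  10101001011111→1 (1)
 59  01010010111111→0 (0)
 60  10100101111110→1 (0)
 61  01001011111100→0 (1)
 62  10010111111001→1 (1)
 63  00101111110011→0 (1)
 64  01011111100111→0 (1)
 65  10111111001111→1 (1)
 66  01111110011111→0 (1)
 67  11111100111111→1 (0)
 68  11111001111110→1 (1)
 69  11110011111101→1 (1)
 70  11100111111011→1 (1)
 71  11001111110111→1 (1)
 72  10011111101111→1 (1)
 73  00111111011111→0 (0)
 74  01111110111110→0 (1)
 75  11111101111101→1 (0)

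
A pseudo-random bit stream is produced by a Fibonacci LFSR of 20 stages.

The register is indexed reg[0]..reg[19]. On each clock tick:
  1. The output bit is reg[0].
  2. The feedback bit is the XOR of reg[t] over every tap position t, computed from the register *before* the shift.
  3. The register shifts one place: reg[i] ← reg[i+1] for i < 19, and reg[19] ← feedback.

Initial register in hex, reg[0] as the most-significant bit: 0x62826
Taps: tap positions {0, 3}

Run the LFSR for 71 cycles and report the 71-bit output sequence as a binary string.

01100010100000100110011101101001000101011100001000011011101111010010110

tick  register→output (feedback)
  0  01100010100000100110→0 (0)
  1  11000101000001001100→1 (1)
  2  10001010000010011001→1 (1)
  3  00010100000100110011→0 (1)
  4  00101000001001100111→0 (0)
  5  01010000010011001110→0 (1)
  6  10100000100110011101→1 (1)
  7  01000001001100111011→0 (0)
  8  10000010011001110110→1 (1)
  9  00000100110011101101→0 (0)
 10  00001001100111011010→0 (0)
 11  00010011001110110100→0 (1)
 12  00100110011101101001→0 (0)
 13  01001100111011010010→0 (0)
 14  10011001110110100100→1 (0)
 15  00110011101101001000→0 (1)
 16  01100111011010010001→0 (0)
 17  11001110110100100010→1 (1)
 18  10011101101001000101→1 (0)
 19  00111011010010001010→0 (1)
 20  01110110100100010101→0 (1)
 21  11101101001000101011→1 (1)
 22  11011010010001010111→1 (0)
 23  10110100100010101110→1 (0)
 24  01101001000101011100→0 (0)
 25  11010010001010111000→1 (0)
 26  10100100010101110000→1 (1)
 27  01001000101011100001→0 (0)
 28  10010001010111000010→1 (0)
 29  00100010101110000100→0 (0)
 30  01000101011100001000→0 (0)
 31  10001010111000010000→1 (1)
 32  00010101110000100001→0 (1)
 33  00101011100001000011→0 (0)
 34  01010111000010000110→0 (1)
 35  10101110000100001101→1 (1)
 36  01011100001000011011→0 (1)
 37  10111000010000110111→1 (0)
 38  01110000100001101110→0 (1)
 39  11100001000011011101→1 (1)
 40  11000010000110111011→1 (1)
 41  10000100001101110111→1 (1)
 42  00001000011011101111→0 (0)
 43  00010000110111011110→0 (1)
 44  00100001101110111101→0 (0)
 45  01000011011101111010→0 (0)
 46  10000110111011110100→1 (1)
 47  00001101110111101001→0 (0)
 48  00011011101111010010→0 (1)
 49  00110111011110100101→0 (1)
 50  01101110111101001011→0 (0)
 51  11011101111010010110→1 (0)
 52  10111011110100101100→1 (0)
 53  01110111101001011000→0 (1)
 54  11101111010010110001→1 (1)
 55  11011110100101100011→1 (0)
 56  10111101001011000110→1 (0)
 57  01111010010110001100→0 (1)
 58  11110100101100011001→1 (0)
 59  11101001011000110010→1 (1)
 60  11010010110001100101→1 (0)
 61  10100101100011001010→1 (1)
 62  01001011000110010101→0 (0)
 63  10010110001100101010→1 (0)
 64  00101100011001010100→0 (0)
 65  01011000110010101000→0 (1)
 66  10110001100101010001→1 (0)
 67  01100011001010100010→0 (0)
 68  11000110010101000100→1 (1)
 69  10001100101010001001→1 (1)
 70  00011001010100010011→0 (1)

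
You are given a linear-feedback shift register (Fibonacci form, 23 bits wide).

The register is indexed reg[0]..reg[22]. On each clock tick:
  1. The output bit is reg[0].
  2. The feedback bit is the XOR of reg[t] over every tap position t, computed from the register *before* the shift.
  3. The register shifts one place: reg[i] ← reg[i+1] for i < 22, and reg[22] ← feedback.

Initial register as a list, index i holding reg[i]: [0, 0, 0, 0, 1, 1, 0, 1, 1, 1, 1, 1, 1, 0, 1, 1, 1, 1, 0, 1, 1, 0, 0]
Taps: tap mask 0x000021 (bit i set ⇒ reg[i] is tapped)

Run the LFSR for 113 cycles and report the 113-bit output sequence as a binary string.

00001101111110111101100101100101000000011110101110001010011110010011010110001010101111110000100110111010101111000

k : reg_k → out_k, fb_k
0: 00001101111110111101100 → 0, fb=1
1: 00011011111101111011001 → 0, fb=0
2: 00110111111011110110010 → 0, fb=1
3: 01101111110111101100101 → 0, fb=1
4: 11011111101111011001011 → 1, fb=0
5: 10111111011110110010110 → 1, fb=0
6: 01111110111101100101100 → 0, fb=1
7: 11111101111011001011001 → 1, fb=0
8: 11111011110110010110010 → 1, fb=1
9: 11110111101100101100101 → 1, fb=0
10: 11101111011001011001010 → 1, fb=0
11: 11011110110010110010100 → 1, fb=0
12: 10111101100101100101000 → 1, fb=0
13: 01111011001011001010000 → 0, fb=0
14: 11110110010110010100000 → 1, fb=0
15: 11101100101100101000000 → 1, fb=0
16: 11011001011001010000000 → 1, fb=1
17: 10110010110010100000001 → 1, fb=1
18: 01100101100101000000011 → 0, fb=1
19: 11001011001010000000111 → 1, fb=1
20: 10010110010100000001111 → 1, fb=0
21: 00101100101000000011110 → 0, fb=1
22: 01011001010000000111101 → 0, fb=0
23: 10110010100000001111010 → 1, fb=1
24: 01100101000000011110101 → 0, fb=1
25: 11001010000000111101011 → 1, fb=1
26: 10010100000001111010111 → 1, fb=0
27: 00101000000011110101110 → 0, fb=0
28: 01010000000111101011100 → 0, fb=0
29: 10100000001111010111000 → 1, fb=1
30: 01000000011110101110001 → 0, fb=0
31: 10000000111101011100010 → 1, fb=1
32: 00000001111010111000101 → 0, fb=0
33: 00000011110101110001010 → 0, fb=0
34: 00000111101011100010100 → 0, fb=1
35: 00001111010111000101001 → 0, fb=1
36: 00011110101110001010011 → 0, fb=1
37: 00111101011100010100111 → 0, fb=1
38: 01111010111000101001111 → 0, fb=0
39: 11110101110001010011110 → 1, fb=0
40: 11101011100010100111100 → 1, fb=1
41: 11010111000101001111001 → 1, fb=0
42: 10101110001010011110010 → 1, fb=0
43: 01011100010100111100100 → 0, fb=1
44: 10111000101001111001001 → 1, fb=1
45: 01110001010011110010011 → 0, fb=0
46: 11100010100111100100110 → 1, fb=1
47: 11000101001111001001101 → 1, fb=0
48: 10001010011110010011010 → 1, fb=1
49: 00010100111100100110101 → 0, fb=1
50: 00101001111001001101011 → 0, fb=0
51: 01010011110010011010110 → 0, fb=0
52: 10100111100100110101100 → 1, fb=0
53: 01001111001001101011000 → 0, fb=1
54: 10011110010011010110001 → 1, fb=0
55: 00111100100110101100010 → 0, fb=1
56: 01111001001101011000101 → 0, fb=0
57: 11110010011010110001010 → 1, fb=1
58: 11100100110101100010101 → 1, fb=0
59: 11001001101011000101010 → 1, fb=1
60: 10010011010110001010101 → 1, fb=1
61: 00100110101100010101011 → 0, fb=1
62: 01001101011000101010111 → 0, fb=1
63: 10011010110001010101111 → 1, fb=1
64: 00110101100010101011111 → 0, fb=1
65: 01101011000101010111111 → 0, fb=0
66: 11010110001010101111110 → 1, fb=0
67: 10101100010101011111100 → 1, fb=0
68: 01011000101010111111000 → 0, fb=0
69: 10110001010101111110000 → 1, fb=1
70: 01100010101011111100001 → 0, fb=0
71: 11000101010111111000010 → 1, fb=0
72: 10001010101111110000100 → 1, fb=1
73: 00010101011111100001001 → 0, fb=1
74: 00101010111111000010011 → 0, fb=0
75: 01010101111110000100110 → 0, fb=1
76: 10101011111100001001101 → 1, fb=1
77: 01010111111000010011011 → 0, fb=1
78: 10101111110000100110111 → 1, fb=0
79: 01011111100001001101110 → 0, fb=1
80: 10111111000010011011101 → 1, fb=0
81: 01111110000100110111010 → 0, fb=1
82: 11111100001001101110101 → 1, fb=0
83: 11111000010011011101010 → 1, fb=1
84: 11110000100110111010101 → 1, fb=1
85: 11100001001101110101011 → 1, fb=1
86: 11000010011011101010111 → 1, fb=1
87: 10000100110111010101111 → 1, fb=0
88: 00001001101110101011110 → 0, fb=0
89: 00010011011101010111100 → 0, fb=0
90: 00100110111010101111000 → 0, fb=1
91: 01001101110101011110001 → 0, fb=1
92: 10011011101010111100011 → 1, fb=1
93: 00110111010101111000111 → 0, fb=1
94: 01101110101011110001111 → 0, fb=1
95: 11011101010111100011111 → 1, fb=0
96: 10111010101111000111110 → 1, fb=1
97: 01110101011110001111101 → 0, fb=1
98: 11101010111100011111011 → 1, fb=1
99: 11010101111000111110111 → 1, fb=0
100: 10101011110001111101110 → 1, fb=1
101: 01010111100011111011101 → 0, fb=1
102: 10101111000111110111011 → 1, fb=0
103: 01011110001111101110110 → 0, fb=1
104: 10111100011111011101101 → 1, fb=0
105: 01111000111110111011010 → 0, fb=0
106: 11110001111101110110100 → 1, fb=1
107: 11100011111011101101001 → 1, fb=1
108: 11000111110111011010011 → 1, fb=0
109: 10001111101110110100110 → 1, fb=0
110: 00011111011101101001100 → 0, fb=1
111: 00111110111011010011001 → 0, fb=1
112: 01111101110110100110011 → 0, fb=1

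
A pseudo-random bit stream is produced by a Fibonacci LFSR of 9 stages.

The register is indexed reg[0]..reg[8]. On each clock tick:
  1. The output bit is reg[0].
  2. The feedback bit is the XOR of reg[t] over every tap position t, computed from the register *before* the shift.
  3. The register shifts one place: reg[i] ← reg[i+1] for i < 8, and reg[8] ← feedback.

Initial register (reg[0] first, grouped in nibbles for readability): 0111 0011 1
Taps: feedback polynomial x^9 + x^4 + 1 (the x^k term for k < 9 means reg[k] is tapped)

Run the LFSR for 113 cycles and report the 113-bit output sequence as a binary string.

01110011101001001111010111010100010010000110011100001011110110110011010000111011110000111111111000001111011111000

step | reg (before) | out | fb
   0 | 011100111 | 0 | 0
   1 | 111001110 | 1 | 1
   2 | 110011101 | 1 | 0
   3 | 100111010 | 1 | 0
   4 | 001110100 | 0 | 1
   5 | 011101001 | 0 | 0
   6 | 111010010 | 1 | 0
   7 | 110100100 | 1 | 1
   8 | 101001001 | 1 | 1
   9 | 010010011 | 0 | 1
  10 | 100100111 | 1 | 1
  11 | 001001111 | 0 | 0
  12 | 010011110 | 0 | 1
  13 | 100111101 | 1 | 0
  14 | 001111010 | 0 | 1
  15 | 011110101 | 0 | 1
  16 | 111101011 | 1 | 1
  17 | 111010111 | 1 | 0
  18 | 110101110 | 1 | 1
  19 | 101011101 | 1 | 0
  20 | 010111010 | 0 | 1
  21 | 101110101 | 1 | 0
  22 | 011101010 | 0 | 0
  23 | 111010100 | 1 | 0
  24 | 110101000 | 1 | 1
  25 | 101010001 | 1 | 0
  26 | 010100010 | 0 | 0
  27 | 101000100 | 1 | 1
  28 | 010001001 | 0 | 0
  29 | 100010010 | 1 | 0
  30 | 000100100 | 0 | 0
  31 | 001001000 | 0 | 0
  32 | 010010000 | 0 | 1
  33 | 100100001 | 1 | 1
  34 | 001000011 | 0 | 0
  35 | 010000110 | 0 | 0
  36 | 100001100 | 1 | 1
  37 | 000011001 | 0 | 1
  38 | 000110011 | 0 | 1
  39 | 001100111 | 0 | 0
  40 | 011001110 | 0 | 0
  41 | 110011100 | 1 | 0
  42 | 100111000 | 1 | 0
  43 | 001110000 | 0 | 1
  44 | 011100001 | 0 | 0
  45 | 111000010 | 1 | 1
  46 | 110000101 | 1 | 1
  47 | 100001011 | 1 | 1
  48 | 000010111 | 0 | 1
  49 | 000101111 | 0 | 0
  50 | 001011110 | 0 | 1
  51 | 010111101 | 0 | 1
  52 | 101111011 | 1 | 0
  53 | 011110110 | 0 | 1
  54 | 111101101 | 1 | 1
  55 | 111011011 | 1 | 0
  56 | 110110110 | 1 | 0
  57 | 101101100 | 1 | 1
  58 | 011011001 | 0 | 1
  59 | 110110011 | 1 | 0
  60 | 101100110 | 1 | 1
  61 | 011001101 | 0 | 0
  62 | 110011010 | 1 | 0
  63 | 100110100 | 1 | 0
  64 | 001101000 | 0 | 0
  65 | 011010000 | 0 | 1
  66 | 110100001 | 1 | 1
  67 | 101000011 | 1 | 1
  68 | 010000111 | 0 | 0
  69 | 100001110 | 1 | 1
  70 | 000011101 | 0 | 1
  71 | 000111011 | 0 | 1
  72 | 001110111 | 0 | 1
  73 | 011101111 | 0 | 0
  74 | 111011110 | 1 | 0
  75 | 110111100 | 1 | 0
  76 | 101111000 | 1 | 0
  77 | 011110000 | 0 | 1
  78 | 111100001 | 1 | 1
  79 | 111000011 | 1 | 1
  80 | 110000111 | 1 | 1
  81 | 100001111 | 1 | 1
  82 | 000011111 | 0 | 1
  83 | 000111111 | 0 | 1
  84 | 001111111 | 0 | 1
  85 | 011111111 | 0 | 1
  86 | 111111111 | 1 | 0
  87 | 111111110 | 1 | 0
  88 | 111111100 | 1 | 0
  89 | 111111000 | 1 | 0
  90 | 111110000 | 1 | 0
  91 | 111100000 | 1 | 1
  92 | 111000001 | 1 | 1
  93 | 110000011 | 1 | 1
  94 | 100000111 | 1 | 1
  95 | 000001111 | 0 | 0
  96 | 000011110 | 0 | 1
  97 | 000111101 | 0 | 1
  98 | 001111011 | 0 | 1
  99 | 011110111 | 0 | 1
 100 | 111101111 | 1 | 1
 101 | 111011111 | 1 | 0
 102 | 110111110 | 1 | 0
 103 | 101111100 | 1 | 0
 104 | 011111000 | 0 | 1
 105 | 111110001 | 1 | 0
 106 | 111100010 | 1 | 1
 107 | 111000101 | 1 | 1
 108 | 110001011 | 1 | 1
 109 | 100010111 | 1 | 0
 110 | 000101110 | 0 | 0
 111 | 001011100 | 0 | 1
 112 | 010111001 | 0 | 1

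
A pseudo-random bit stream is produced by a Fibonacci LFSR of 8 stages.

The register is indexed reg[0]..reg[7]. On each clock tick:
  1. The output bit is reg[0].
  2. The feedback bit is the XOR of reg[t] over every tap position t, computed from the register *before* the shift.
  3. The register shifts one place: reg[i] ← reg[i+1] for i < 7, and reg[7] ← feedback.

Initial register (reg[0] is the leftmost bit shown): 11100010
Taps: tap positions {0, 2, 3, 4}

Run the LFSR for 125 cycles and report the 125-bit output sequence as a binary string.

k : reg_k → out_k, fb_k
0: 11100010 → 1, fb=0
1: 11000100 → 1, fb=1
2: 10001001 → 1, fb=0
3: 00010010 → 0, fb=1
4: 00100101 → 0, fb=1
5: 01001011 → 0, fb=1
6: 10010111 → 1, fb=0
7: 00101110 → 0, fb=0
8: 01011100 → 0, fb=0
9: 10111000 → 1, fb=0
10: 01110000 → 0, fb=0
11: 11100000 → 1, fb=0
12: 11000000 → 1, fb=1
13: 10000001 → 1, fb=1
14: 00000011 → 0, fb=0
15: 00000110 → 0, fb=0
16: 00001100 → 0, fb=1
17: 00011001 → 0, fb=0
18: 00110010 → 0, fb=0
19: 01100100 → 0, fb=1
20: 11001001 → 1, fb=0
21: 10010010 → 1, fb=0
22: 00100100 → 0, fb=1
23: 01001001 → 0, fb=1
24: 10010011 → 1, fb=0
25: 00100110 → 0, fb=1
26: 01001101 → 0, fb=1
27: 10011011 → 1, fb=1
28: 00110111 → 0, fb=0
29: 01101110 → 0, fb=0
30: 11011100 → 1, fb=1
31: 10111001 → 1, fb=0
32: 01110010 → 0, fb=0
33: 11100100 → 1, fb=0
34: 11001000 → 1, fb=0
35: 10010000 → 1, fb=0
36: 00100000 → 0, fb=1
37: 01000001 → 0, fb=0
38: 10000010 → 1, fb=1
39: 00000101 → 0, fb=0
40: 00001010 → 0, fb=1
41: 00010101 → 0, fb=1
42: 00101011 → 0, fb=0
43: 01010110 → 0, fb=1
44: 10101101 → 1, fb=1
45: 01011011 → 0, fb=0
46: 10110110 → 1, fb=1
47: 01101101 → 0, fb=0
48: 11011010 → 1, fb=1
49: 10110101 → 1, fb=1
50: 01101011 → 0, fb=0
51: 11010110 → 1, fb=0
52: 10101100 → 1, fb=1
53: 01011001 → 0, fb=0
54: 10110010 → 1, fb=1
55: 01100101 → 0, fb=1
56: 11001011 → 1, fb=0
57: 10010110 → 1, fb=0
58: 00101100 → 0, fb=0
59: 01011000 → 0, fb=0
60: 10110000 → 1, fb=1
61: 01100001 → 0, fb=1
62: 11000011 → 1, fb=1
63: 10000111 → 1, fb=1
64: 00001111 → 0, fb=1
65: 00011111 → 0, fb=0
66: 00111110 → 0, fb=1
67: 01111101 → 0, fb=1
68: 11111011 → 1, fb=0
69: 11110110 → 1, fb=1
70: 11101101 → 1, fb=1
71: 11011011 → 1, fb=1
72: 10110111 → 1, fb=1
73: 01101111 → 0, fb=0
74: 11011110 → 1, fb=1
75: 10111101 → 1, fb=0
76: 01111010 → 0, fb=1
77: 11110101 → 1, fb=1
78: 11101011 → 1, fb=1
79: 11010111 → 1, fb=0
80: 10101110 → 1, fb=1
81: 01011101 → 0, fb=0
82: 10111010 → 1, fb=0
83: 01110100 → 0, fb=0
84: 11101000 → 1, fb=1
85: 11010001 → 1, fb=0
86: 10100010 → 1, fb=0
87: 01000100 → 0, fb=0
88: 10001000 → 1, fb=0
89: 00010000 → 0, fb=1
90: 00100001 → 0, fb=1
91: 01000011 → 0, fb=0
92: 10000110 → 1, fb=1
93: 00001101 → 0, fb=1
94: 00011011 → 0, fb=0
95: 00110110 → 0, fb=0
96: 01101100 → 0, fb=0
97: 11011000 → 1, fb=1
98: 10110001 → 1, fb=1
99: 01100011 → 0, fb=1
100: 11000111 → 1, fb=1
101: 10001111 → 1, fb=0
102: 00011110 → 0, fb=0
103: 00111100 → 0, fb=1
104: 01111001 → 0, fb=1
105: 11110011 → 1, fb=1
106: 11100111 → 1, fb=0
107: 11001110 → 1, fb=0
108: 10011100 → 1, fb=1
109: 00111001 → 0, fb=1
110: 01110011 → 0, fb=0
111: 11100110 → 1, fb=0
112: 11001100 → 1, fb=0
113: 10011000 → 1, fb=1
114: 00110001 → 0, fb=0
115: 01100010 → 0, fb=1
116: 11000101 → 1, fb=1
117: 10001011 → 1, fb=0
118: 00010110 → 0, fb=1
119: 00101101 → 0, fb=0
120: 01011010 → 0, fb=0
121: 10110100 → 1, fb=1
122: 01101001 → 0, fb=0
123: 11010010 → 1, fb=0
124: 10100100 → 1, fb=0

11100010010111000000110010010011011100100000101011011010110010110000111110110111101011101000100001101100011110011100110001011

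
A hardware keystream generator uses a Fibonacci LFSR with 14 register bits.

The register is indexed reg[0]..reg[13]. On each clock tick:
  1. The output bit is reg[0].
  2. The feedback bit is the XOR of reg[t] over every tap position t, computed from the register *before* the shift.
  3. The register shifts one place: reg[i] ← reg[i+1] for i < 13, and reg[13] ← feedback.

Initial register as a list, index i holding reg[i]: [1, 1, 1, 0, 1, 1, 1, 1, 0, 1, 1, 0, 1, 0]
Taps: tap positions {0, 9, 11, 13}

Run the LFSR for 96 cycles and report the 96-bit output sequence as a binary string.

111011110110100101101101101010010110000100001000100111011010110011110101001010101001110101001110

tick  register→output (feedback)
  0  11101111011010→1 (0)
  1  11011110110100→1 (1)
  2  10111101101001→1 (0)
  3  01111011010010→0 (1)
  4  11110110100101→1 (1)
  5  11101101001011→1 (0)
  6  11011010010110→1 (1)
  7  10110100101101→1 (1)
  8  01101001011011→0 (0)
  9  11010010110110→1 (1)
 10  10100101101101→1 (1)
 11  01001011011011→0 (0)
 12  10010110110110→1 (1)
 13  00101101101101→0 (0)
 14  01011011011010→0 (1)
 15  10110110110101→1 (0)
 16  01101101101010→0 (0)
 17  11011011010100→1 (1)
 18  10110110101001→1 (0)
 19  01101101010010→0 (1)
 20  11011010100101→1 (1)
 21  10110101001011→1 (0)
 22  01101010010110→0 (0)
 23  11010100101100→1 (0)
 24  10101001011000→1 (0)
 25  01010010110000→0 (1)
 26  10100101100001→1 (0)
 27  01001011000010→0 (0)
 28  10010110000100→1 (0)
 29  00101100001000→0 (0)
 30  01011000010000→0 (1)
 31  10110000100001→1 (0)
 32  01100001000010→0 (0)
 33  11000010000100→1 (0)
 34  10000100001000→1 (1)
 35  00001000010001→0 (0)
 36  00010000100010→0 (0)
 37  00100001000100→0 (1)
 38  01000010001001→0 (1)
 39  10000100010011→1 (1)
 40  00001000100111→0 (0)
 41  00010001001110→0 (1)
 42  00100010011101→0 (1)
 43  01000100111011→0 (0)
 44  10001001110110→1 (1)
 45  00010011101101→0 (0)
 46  00100111011010→0 (1)
 47  01001110110101→0 (1)
 48  10011101101011→1 (0)
 49  00111011010110→0 (0)
 50  01110110101100→0 (1)
 51  11101101011001→1 (1)
 52  11011010110011→1 (1)
 53  10110101100111→1 (1)
 54  01101011001111→0 (0)
 55  11010110011110→1 (1)
 56  10101100111101→1 (0)
 57  01011001111010→0 (1)
 58  10110011110101→1 (0)
 59  01100111101010→0 (0)
 60  11001111010100→1 (1)
 61  10011110101001→1 (0)
 62  00111101010010→0 (1)
 63  01111010100101→0 (0)
 64  11110101001010→1 (1)
 65  11101010010101→1 (0)
 66  11010100101010→1 (1)
 67  10101001010101→1 (0)
 68  01010010101010→0 (0)
 69  10100101010100→1 (1)
 70  01001010101001→0 (1)
 71  10010101010011→1 (1)
 72  00101010100111→0 (0)
 73  01010101001110→0 (1)
 74  10101010011101→1 (0)
 75  01010100111010→0 (1)
 76  10101001110101→1 (0)
 77  01010011101010→0 (0)
 78  10100111010100→1 (1)
 79  01001110101001→0 (1)
 80  10011101010011→1 (1)
 81  00111010100111→0 (0)
 82  01110101001110→0 (1)
 83  11101010011101→1 (0)
 84  11010100111010→1 (0)
 85  10101001110100→1 (1)
 86  01010011101001→0 (1)
 87  10100111010011→1 (1)
 88  01001110100111→0 (0)
 89  10011101001110→1 (0)
 90  00111010011100→0 (0)
 91  01110100111000→0 (1)
 92  11101001110001→1 (1)
 93  11010011100011→1 (0)
 94  10100111000110→1 (0)
 95  01001110001100→0 (1)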